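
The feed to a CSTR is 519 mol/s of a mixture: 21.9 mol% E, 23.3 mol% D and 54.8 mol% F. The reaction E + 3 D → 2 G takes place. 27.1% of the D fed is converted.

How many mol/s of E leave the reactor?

D reacted = 0.271 × 120.9 = 32.77 mol/s; ν_D = −3, so ξ = 32.77/3 = 10.92 mol/s.
Outlet amounts (n = n₀ + ν ξ):
  E: 113.7 − 1(10.92) = 102.7
  D: 120.9 − 3(10.92) = 88.16
  G: 0 + 2(10.92) = 21.85
  F: 284.4 (inert)

103 mol/s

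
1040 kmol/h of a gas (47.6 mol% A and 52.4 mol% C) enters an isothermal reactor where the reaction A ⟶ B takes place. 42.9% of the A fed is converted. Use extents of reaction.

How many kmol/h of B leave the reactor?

A reacted = 0.429 × 495 = 212.4 kmol/h; ν_A = −1, so ξ = 212.4/1 = 212.4 kmol/h.
Outlet amounts (n = n₀ + ν ξ):
  A: 495 − 1(212.4) = 282.7
  B: 0 + 1(212.4) = 212.4
  C: 545 (inert)

212 kmol/h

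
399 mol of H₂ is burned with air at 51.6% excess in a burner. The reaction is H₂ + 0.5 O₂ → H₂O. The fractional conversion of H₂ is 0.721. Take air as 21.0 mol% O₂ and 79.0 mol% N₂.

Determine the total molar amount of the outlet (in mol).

Stoichiometric O₂ = 0.5 × 399 = 199.5 mol; O₂ fed = 199.5 × 1.516 = 302.4 mol.
N₂ fed = 302.4 × 79/21 = 1138 mol.
Fuel reacted = 0.721 × 399 → ξ = 287.7 mol.
Outlet (n = n₀ + ν ξ):
  H₂: 399 − 1(287.7) = 111.3
  O₂: 302.4 − 0.5(287.7) = 158.6
  N₂: 1138 (inert)
  H₂O: 0 + 1(287.7) = 287.7
Total out = 111.3 + 158.6 + 1138 + 287.7 = 1695 mol.

1700 mol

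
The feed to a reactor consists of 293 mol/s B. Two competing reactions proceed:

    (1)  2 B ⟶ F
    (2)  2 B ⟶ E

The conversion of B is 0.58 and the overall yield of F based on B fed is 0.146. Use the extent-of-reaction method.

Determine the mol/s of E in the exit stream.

Yield of F: 1ξ₁ / 293 = 0.146 → ξ₁ = 42.78 mol/s.
Conversion of B: 2ξ₁ + 2ξ₂ = 0.58 × 293 = 169.9 → ξ₂ = 42.19 mol/s.
Outlet amounts (n = n₀ + Σ ν·ξ):
  B: 293 − 2(42.78) − 2(42.19) = 123.1
  F: 0 + 1(42.78) = 42.78
  E: 0 + 1(42.19) = 42.19

42.2 mol/s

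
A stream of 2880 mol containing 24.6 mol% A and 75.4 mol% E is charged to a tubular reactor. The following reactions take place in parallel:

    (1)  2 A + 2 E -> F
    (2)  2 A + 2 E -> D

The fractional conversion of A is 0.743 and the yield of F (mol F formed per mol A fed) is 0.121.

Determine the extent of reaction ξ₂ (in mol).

ξ₂ = 177 mol

Yield of F: 1ξ₁ / 708.5 = 0.121 → ξ₁ = 85.73 mol.
Conversion of A: 2ξ₁ + 2ξ₂ = 0.743 × 708.5 = 526.4 → ξ₂ = 177.5 mol.
Outlet amounts (n = n₀ + Σ ν·ξ):
  A: 708.5 − 2(85.73) − 2(177.5) = 182.1
  E: 2172 − 2(85.73) − 2(177.5) = 1645
  F: 0 + 1(85.73) = 85.73
  D: 0 + 1(177.5) = 177.5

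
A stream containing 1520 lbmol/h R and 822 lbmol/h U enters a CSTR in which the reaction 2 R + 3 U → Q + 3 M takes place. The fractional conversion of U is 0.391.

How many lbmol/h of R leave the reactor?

1310 lbmol/h

U reacted = 0.391 × 822 = 321.4 lbmol/h; ν_U = −3, so ξ = 321.4/3 = 107.1 lbmol/h.
Outlet amounts (n = n₀ + ν ξ):
  R: 1520 − 2(107.1) = 1306
  U: 822 − 3(107.1) = 500.6
  Q: 0 + 1(107.1) = 107.1
  M: 0 + 3(107.1) = 321.4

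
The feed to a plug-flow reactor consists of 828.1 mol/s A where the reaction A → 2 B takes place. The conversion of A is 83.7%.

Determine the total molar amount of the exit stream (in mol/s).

1520 mol/s

A reacted = 0.837 × 828.1 = 693.1 mol/s; ν_A = −1, so ξ = 693.1/1 = 693.1 mol/s.
Outlet amounts (n = n₀ + ν ξ):
  A: 828.1 − 1(693.1) = 135
  B: 0 + 2(693.1) = 1386
Total out = 135 + 1386 = 1521 mol/s.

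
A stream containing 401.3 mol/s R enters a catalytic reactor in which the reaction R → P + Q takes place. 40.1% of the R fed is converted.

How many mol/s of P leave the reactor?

161 mol/s

R reacted = 0.401 × 401.3 = 160.9 mol/s; ν_R = −1, so ξ = 160.9/1 = 160.9 mol/s.
Outlet amounts (n = n₀ + ν ξ):
  R: 401.3 − 1(160.9) = 240.4
  P: 0 + 1(160.9) = 160.9
  Q: 0 + 1(160.9) = 160.9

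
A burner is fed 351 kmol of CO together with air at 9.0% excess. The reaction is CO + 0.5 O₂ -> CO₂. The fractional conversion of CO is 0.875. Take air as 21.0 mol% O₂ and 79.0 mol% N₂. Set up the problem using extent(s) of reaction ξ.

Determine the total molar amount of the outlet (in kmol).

Stoichiometric O₂ = 0.5 × 351 = 175.5 kmol; O₂ fed = 175.5 × 1.090 = 191.3 kmol.
N₂ fed = 191.3 × 79/21 = 719.6 kmol.
Fuel reacted = 0.875 × 351 → ξ = 307.1 kmol.
Outlet (n = n₀ + ν ξ):
  CO: 351 − 1(307.1) = 43.88
  O₂: 191.3 − 0.5(307.1) = 37.73
  N₂: 719.6 (inert)
  CO₂: 0 + 1(307.1) = 307.1
Total out = 43.88 + 37.73 + 719.6 + 307.1 = 1108 kmol.

1110 kmol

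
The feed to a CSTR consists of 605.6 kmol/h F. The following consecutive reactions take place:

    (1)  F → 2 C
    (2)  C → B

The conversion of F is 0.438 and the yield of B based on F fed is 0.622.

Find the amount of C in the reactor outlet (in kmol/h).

154 kmol/h

Conversion of F: F consumed = 1ξ₁ = 0.438 × 605.6 → ξ₁ = 265.3 kmol/h.
Yield of B: 1ξ₂ / 605.6 = 0.622 → ξ₂ = 376.7 kmol/h.
Outlet amounts (n = n₀ + Σ ν·ξ):
  F: 605.6 − 1(265.3) = 340.3
  C: 0 + 2(265.3) − 1(376.7) = 153.8
  B: 0 + 1(376.7) = 376.7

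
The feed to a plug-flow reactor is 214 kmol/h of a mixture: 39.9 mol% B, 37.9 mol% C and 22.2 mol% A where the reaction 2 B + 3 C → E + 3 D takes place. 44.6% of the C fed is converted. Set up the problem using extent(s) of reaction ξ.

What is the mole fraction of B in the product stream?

0.303

C reacted = 0.446 × 81.11 = 36.17 kmol/h; ν_C = −3, so ξ = 36.17/3 = 12.06 kmol/h.
Outlet amounts (n = n₀ + ν ξ):
  B: 85.39 − 2(12.06) = 61.27
  C: 81.11 − 3(12.06) = 44.93
  E: 0 + 1(12.06) = 12.06
  D: 0 + 3(12.06) = 36.17
  A: 47.51 (inert)
Total out = 201.9 kmol/h; y_B = 61.27 / 201.9 = 0.3034.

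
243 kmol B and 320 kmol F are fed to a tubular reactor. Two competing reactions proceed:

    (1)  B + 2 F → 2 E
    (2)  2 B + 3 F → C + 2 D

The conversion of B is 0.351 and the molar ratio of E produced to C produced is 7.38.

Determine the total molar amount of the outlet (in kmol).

Conversion of B: B consumed = 0.351 × 243 = 85.29 kmol = 1ξ₁ + 2ξ₂.
Selectivity: 2ξ₁ / (1ξ₂) = 7.38 → ξ₁ = 3.69 ξ₂.
Substitute: (1·3.69 + 2) ξ₂ = 85.29 → ξ₂ = 14.99 kmol, ξ₁ = 55.31 kmol.
Outlet amounts (n = n₀ + Σ ν·ξ):
  B: 243 − 1(55.31) − 2(14.99) = 157.7
  F: 320 − 2(55.31) − 3(14.99) = 164.4
  E: 0 + 2(55.31) = 110.6
  C: 0 + 1(14.99) = 14.99
  D: 0 + 2(14.99) = 29.98
Total out = 157.7 + 164.4 + 110.6 + 14.99 + 29.98 = 477.7 kmol.

478 kmol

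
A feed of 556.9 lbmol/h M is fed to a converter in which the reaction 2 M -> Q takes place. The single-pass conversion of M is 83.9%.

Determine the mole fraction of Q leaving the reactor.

M reacted = 0.839 × 556.9 = 467.2 lbmol/h; ν_M = −2, so ξ = 467.2/2 = 233.6 lbmol/h.
Outlet amounts (n = n₀ + ν ξ):
  M: 556.9 − 2(233.6) = 89.66
  Q: 0 + 1(233.6) = 233.6
Total out = 323.3 lbmol/h; y_Q = 233.6 / 323.3 = 0.7227.

0.723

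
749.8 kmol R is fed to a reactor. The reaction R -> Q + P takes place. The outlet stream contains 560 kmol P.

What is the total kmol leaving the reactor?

For P: n = n₀ + 1ξ → 560 = 0 + 1ξ, giving ξ = 560 kmol.
Outlet amounts (n = n₀ + ν ξ):
  R: 749.8 − 1(560) = 189.8
  Q: 0 + 1(560) = 560
  P: 0 + 1(560) = 560
Total out = 189.8 + 560 + 560 = 1310 kmol.

1310 kmol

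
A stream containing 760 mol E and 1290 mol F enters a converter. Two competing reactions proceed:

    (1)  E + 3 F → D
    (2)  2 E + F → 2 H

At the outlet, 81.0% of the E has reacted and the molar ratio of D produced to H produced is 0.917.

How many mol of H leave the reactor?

321 mol

Conversion of E: E consumed = 0.81 × 760 = 615.6 mol = 1ξ₁ + 2ξ₂.
Selectivity: 1ξ₁ / (2ξ₂) = 0.917 → ξ₁ = 1.834 ξ₂.
Substitute: (1·1.834 + 2) ξ₂ = 615.6 → ξ₂ = 160.6 mol, ξ₁ = 294.5 mol.
Outlet amounts (n = n₀ + Σ ν·ξ):
  E: 760 − 1(294.5) − 2(160.6) = 144.4
  F: 1290 − 3(294.5) − 1(160.6) = 246
  D: 0 + 1(294.5) = 294.5
  H: 0 + 2(160.6) = 321.1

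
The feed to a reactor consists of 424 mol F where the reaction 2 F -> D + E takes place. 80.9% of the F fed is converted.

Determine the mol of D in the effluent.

F reacted = 0.809 × 424 = 343 mol; ν_F = −2, so ξ = 343/2 = 171.5 mol.
Outlet amounts (n = n₀ + ν ξ):
  F: 424 − 2(171.5) = 80.98
  D: 0 + 1(171.5) = 171.5
  E: 0 + 1(171.5) = 171.5

172 mol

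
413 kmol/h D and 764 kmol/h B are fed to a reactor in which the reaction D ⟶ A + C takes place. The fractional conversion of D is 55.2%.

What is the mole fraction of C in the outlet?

0.162

D reacted = 0.552 × 413 = 228 kmol/h; ν_D = −1, so ξ = 228/1 = 228 kmol/h.
Outlet amounts (n = n₀ + ν ξ):
  D: 413 − 1(228) = 185
  A: 0 + 1(228) = 228
  C: 0 + 1(228) = 228
  B: 764 (inert)
Total out = 1405 kmol/h; y_C = 228 / 1405 = 0.1623.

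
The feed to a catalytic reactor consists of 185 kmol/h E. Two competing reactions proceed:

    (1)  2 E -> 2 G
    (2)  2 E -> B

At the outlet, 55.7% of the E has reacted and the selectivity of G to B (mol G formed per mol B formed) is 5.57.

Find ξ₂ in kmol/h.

ξ₂ = 13.6 kmol/h

Conversion of E: E consumed = 0.557 × 185 = 103 kmol/h = 2ξ₁ + 2ξ₂.
Selectivity: 2ξ₁ / (1ξ₂) = 5.57 → ξ₁ = 2.785 ξ₂.
Substitute: (2·2.785 + 2) ξ₂ = 103 → ξ₂ = 13.61 kmol/h, ξ₁ = 37.91 kmol/h.
Outlet amounts (n = n₀ + Σ ν·ξ):
  E: 185 − 2(37.91) − 2(13.61) = 81.95
  G: 0 + 2(37.91) = 75.82
  B: 0 + 1(13.61) = 13.61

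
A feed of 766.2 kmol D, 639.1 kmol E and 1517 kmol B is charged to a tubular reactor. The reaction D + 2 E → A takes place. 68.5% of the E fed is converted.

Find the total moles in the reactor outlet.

2480 kmol

E reacted = 0.685 × 639.1 = 437.8 kmol; ν_E = −2, so ξ = 437.8/2 = 218.9 kmol.
Outlet amounts (n = n₀ + ν ξ):
  D: 766.2 − 1(218.9) = 547.3
  E: 639.1 − 2(218.9) = 201.3
  A: 0 + 1(218.9) = 218.9
  B: 1517 (inert)
Total out = 547.3 + 201.3 + 218.9 + 1517 = 2485 kmol.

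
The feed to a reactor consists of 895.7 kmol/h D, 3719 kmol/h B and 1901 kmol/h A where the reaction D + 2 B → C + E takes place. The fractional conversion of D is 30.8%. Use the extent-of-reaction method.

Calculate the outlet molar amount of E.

276 kmol/h

D reacted = 0.308 × 895.7 = 275.9 kmol/h; ν_D = −1, so ξ = 275.9/1 = 275.9 kmol/h.
Outlet amounts (n = n₀ + ν ξ):
  D: 895.7 − 1(275.9) = 619.8
  B: 3719 − 2(275.9) = 3167
  C: 0 + 1(275.9) = 275.9
  E: 0 + 1(275.9) = 275.9
  A: 1901 (inert)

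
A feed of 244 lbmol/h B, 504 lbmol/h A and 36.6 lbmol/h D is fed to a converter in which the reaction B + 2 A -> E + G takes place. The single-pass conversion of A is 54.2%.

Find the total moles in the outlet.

A reacted = 0.542 × 504 = 273.2 lbmol/h; ν_A = −2, so ξ = 273.2/2 = 136.6 lbmol/h.
Outlet amounts (n = n₀ + ν ξ):
  B: 244 − 1(136.6) = 107.4
  A: 504 − 2(136.6) = 230.8
  E: 0 + 1(136.6) = 136.6
  G: 0 + 1(136.6) = 136.6
  D: 36.6 (inert)
Total out = 107.4 + 230.8 + 136.6 + 136.6 + 36.6 = 648 lbmol/h.

648 lbmol/h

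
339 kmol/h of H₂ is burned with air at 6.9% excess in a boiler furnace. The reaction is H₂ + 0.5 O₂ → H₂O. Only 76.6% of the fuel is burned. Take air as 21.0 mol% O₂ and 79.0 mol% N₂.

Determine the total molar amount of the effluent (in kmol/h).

Stoichiometric O₂ = 0.5 × 339 = 169.5 kmol/h; O₂ fed = 169.5 × 1.069 = 181.2 kmol/h.
N₂ fed = 181.2 × 79/21 = 681.6 kmol/h.
Fuel reacted = 0.766 × 339 → ξ = 259.7 kmol/h.
Outlet (n = n₀ + ν ξ):
  H₂: 339 − 1(259.7) = 79.33
  O₂: 181.2 − 0.5(259.7) = 51.36
  N₂: 681.6 (inert)
  H₂O: 0 + 1(259.7) = 259.7
Total out = 79.33 + 51.36 + 681.6 + 259.7 = 1072 kmol/h.

1070 kmol/h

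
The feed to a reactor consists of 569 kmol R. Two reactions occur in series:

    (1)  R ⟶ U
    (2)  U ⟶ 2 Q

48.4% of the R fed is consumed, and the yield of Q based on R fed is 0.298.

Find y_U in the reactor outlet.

0.292

Conversion of R: R consumed = 1ξ₁ = 0.484 × 569 → ξ₁ = 275.4 kmol.
Yield of Q: 2ξ₂ / 569 = 0.298 → ξ₂ = 84.78 kmol.
Outlet amounts (n = n₀ + Σ ν·ξ):
  R: 569 − 1(275.4) = 293.6
  U: 0 + 1(275.4) − 1(84.78) = 190.6
  Q: 0 + 2(84.78) = 169.6
Total out = 653.8 kmol; y_U = 190.6 / 653.8 = 0.2916.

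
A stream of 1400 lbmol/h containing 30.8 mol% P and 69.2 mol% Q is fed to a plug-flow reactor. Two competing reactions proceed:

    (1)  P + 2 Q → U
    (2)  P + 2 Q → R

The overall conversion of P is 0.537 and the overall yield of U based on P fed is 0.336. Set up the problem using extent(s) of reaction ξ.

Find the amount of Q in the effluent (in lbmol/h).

506 lbmol/h

Yield of U: 1ξ₁ / 431.2 = 0.336 → ξ₁ = 144.9 lbmol/h.
Conversion of P: 1ξ₁ + 1ξ₂ = 0.537 × 431.2 = 231.6 → ξ₂ = 86.67 lbmol/h.
Outlet amounts (n = n₀ + Σ ν·ξ):
  P: 431.2 − 1(144.9) − 1(86.67) = 199.6
  Q: 968.8 − 2(144.9) − 2(86.67) = 505.7
  U: 0 + 1(144.9) = 144.9
  R: 0 + 1(86.67) = 86.67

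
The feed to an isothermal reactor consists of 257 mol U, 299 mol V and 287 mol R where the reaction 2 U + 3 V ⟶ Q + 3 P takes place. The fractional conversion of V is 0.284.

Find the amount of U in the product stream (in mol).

200 mol

V reacted = 0.284 × 299 = 84.92 mol; ν_V = −3, so ξ = 84.92/3 = 28.31 mol.
Outlet amounts (n = n₀ + ν ξ):
  U: 257 − 2(28.31) = 200.4
  V: 299 − 3(28.31) = 214.1
  Q: 0 + 1(28.31) = 28.31
  P: 0 + 3(28.31) = 84.92
  R: 287 (inert)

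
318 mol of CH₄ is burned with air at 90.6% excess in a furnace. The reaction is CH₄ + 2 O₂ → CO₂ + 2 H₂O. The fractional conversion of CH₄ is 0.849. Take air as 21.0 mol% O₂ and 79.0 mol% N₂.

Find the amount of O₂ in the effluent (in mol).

Stoichiometric O₂ = 2 × 318 = 636 mol; O₂ fed = 636 × 1.906 = 1212 mol.
N₂ fed = 1212 × 79/21 = 4560 mol.
Fuel reacted = 0.849 × 318 → ξ = 270 mol.
Outlet (n = n₀ + ν ξ):
  CH₄: 318 − 1(270) = 48.02
  O₂: 1212 − 2(270) = 672.3
  N₂: 4560 (inert)
  CO₂: 0 + 1(270) = 270
  H₂O: 0 + 2(270) = 540

672 mol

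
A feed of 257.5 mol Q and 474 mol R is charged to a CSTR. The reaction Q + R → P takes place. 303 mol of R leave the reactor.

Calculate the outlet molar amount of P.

For R: n = n₀ − 1ξ → 303 = 474 − 1ξ, giving ξ = 171 mol.
Outlet amounts (n = n₀ + ν ξ):
  Q: 257.5 − 1(171) = 86.5
  R: 474 − 1(171) = 303
  P: 0 + 1(171) = 171

171 mol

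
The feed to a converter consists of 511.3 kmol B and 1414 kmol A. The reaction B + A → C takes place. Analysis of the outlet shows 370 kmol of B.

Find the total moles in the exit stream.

For B: n = n₀ − 1ξ → 370 = 511.3 − 1ξ, giving ξ = 141.3 kmol.
Outlet amounts (n = n₀ + ν ξ):
  B: 511.3 − 1(141.3) = 370
  A: 1414 − 1(141.3) = 1273
  C: 0 + 1(141.3) = 141.3
Total out = 370 + 1273 + 141.3 = 1784 kmol.

1780 kmol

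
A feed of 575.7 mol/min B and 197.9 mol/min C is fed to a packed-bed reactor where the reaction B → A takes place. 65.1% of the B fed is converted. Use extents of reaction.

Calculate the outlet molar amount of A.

375 mol/min

B reacted = 0.651 × 575.7 = 374.8 mol/min; ν_B = −1, so ξ = 374.8/1 = 374.8 mol/min.
Outlet amounts (n = n₀ + ν ξ):
  B: 575.7 − 1(374.8) = 200.9
  A: 0 + 1(374.8) = 374.8
  C: 197.9 (inert)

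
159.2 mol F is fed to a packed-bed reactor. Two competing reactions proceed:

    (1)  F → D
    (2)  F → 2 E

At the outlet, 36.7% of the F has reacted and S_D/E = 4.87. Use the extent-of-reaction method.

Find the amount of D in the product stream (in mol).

Conversion of F: F consumed = 0.367 × 159.2 = 58.43 mol = 1ξ₁ + 1ξ₂.
Selectivity: 1ξ₁ / (2ξ₂) = 4.87 → ξ₁ = 9.74 ξ₂.
Substitute: (1·9.74 + 1) ξ₂ = 58.43 → ξ₂ = 5.44 mol, ξ₁ = 52.99 mol.
Outlet amounts (n = n₀ + Σ ν·ξ):
  F: 159.2 − 1(52.99) − 1(5.44) = 100.8
  D: 0 + 1(52.99) = 52.99
  E: 0 + 2(5.44) = 10.88

53 mol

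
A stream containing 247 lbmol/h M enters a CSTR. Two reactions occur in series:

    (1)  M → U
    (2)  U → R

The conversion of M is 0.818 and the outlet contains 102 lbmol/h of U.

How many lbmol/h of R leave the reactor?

100 lbmol/h

Conversion of M: M consumed = 1ξ₁ = 0.818 × 247 → ξ₁ = 202 lbmol/h.
U balance: n_U = 0 + 1ξ₁ − 1ξ₂ = 102 → ξ₂ = (1·202 − 102)/1 = 100 lbmol/h.
Outlet amounts (n = n₀ + Σ ν·ξ):
  M: 247 − 1(202) = 44.95
  U: 0 + 1(202) − 1(100) = 102
  R: 0 + 1(100) = 100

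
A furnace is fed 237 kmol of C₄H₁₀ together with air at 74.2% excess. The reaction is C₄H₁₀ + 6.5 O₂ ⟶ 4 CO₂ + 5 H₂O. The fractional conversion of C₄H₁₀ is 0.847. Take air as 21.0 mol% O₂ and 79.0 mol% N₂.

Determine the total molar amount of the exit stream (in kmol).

Stoichiometric O₂ = 6.5 × 237 = 1540 kmol; O₂ fed = 1540 × 1.742 = 2684 kmol.
N₂ fed = 2684 × 79/21 = 10100 kmol.
Fuel reacted = 0.847 × 237 → ξ = 200.7 kmol.
Outlet (n = n₀ + ν ξ):
  C₄H₁₀: 237 − 1(200.7) = 36.26
  O₂: 2684 − 6.5(200.7) = 1379
  N₂: 10100 (inert)
  CO₂: 0 + 4(200.7) = 803
  H₂O: 0 + 5(200.7) = 1004
Total out = 36.26 + 1379 + 10100 + 803 + 1004 = 13320 kmol.

13300 kmol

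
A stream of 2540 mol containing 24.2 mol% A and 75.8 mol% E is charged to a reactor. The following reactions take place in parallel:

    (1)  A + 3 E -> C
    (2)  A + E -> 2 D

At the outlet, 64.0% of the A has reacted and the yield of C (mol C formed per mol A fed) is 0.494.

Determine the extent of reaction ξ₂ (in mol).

ξ₂ = 89.7 mol

Yield of C: 1ξ₁ / 614.7 = 0.494 → ξ₁ = 303.7 mol.
Conversion of A: 1ξ₁ + 1ξ₂ = 0.64 × 614.7 = 393.4 → ξ₂ = 89.74 mol.
Outlet amounts (n = n₀ + Σ ν·ξ):
  A: 614.7 − 1(303.7) − 1(89.74) = 221.3
  E: 1925 − 3(303.7) − 1(89.74) = 924.6
  C: 0 + 1(303.7) = 303.7
  D: 0 + 2(89.74) = 179.5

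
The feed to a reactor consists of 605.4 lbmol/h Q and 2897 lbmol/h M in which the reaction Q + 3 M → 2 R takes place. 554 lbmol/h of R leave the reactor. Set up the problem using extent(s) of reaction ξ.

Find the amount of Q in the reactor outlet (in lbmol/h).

For R: n = n₀ + 2ξ → 554 = 0 + 2ξ, giving ξ = 277 lbmol/h.
Outlet amounts (n = n₀ + ν ξ):
  Q: 605.4 − 1(277) = 328.4
  M: 2897 − 3(277) = 2066
  R: 0 + 2(277) = 554

328 lbmol/h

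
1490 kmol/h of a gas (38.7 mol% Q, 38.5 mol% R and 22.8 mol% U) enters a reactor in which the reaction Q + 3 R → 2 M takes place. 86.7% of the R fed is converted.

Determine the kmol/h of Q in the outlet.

411 kmol/h

R reacted = 0.867 × 573.6 = 497.4 kmol/h; ν_R = −3, so ξ = 497.4/3 = 165.8 kmol/h.
Outlet amounts (n = n₀ + ν ξ):
  Q: 576.6 − 1(165.8) = 410.8
  R: 573.6 − 3(165.8) = 76.3
  M: 0 + 2(165.8) = 331.6
  U: 339.7 (inert)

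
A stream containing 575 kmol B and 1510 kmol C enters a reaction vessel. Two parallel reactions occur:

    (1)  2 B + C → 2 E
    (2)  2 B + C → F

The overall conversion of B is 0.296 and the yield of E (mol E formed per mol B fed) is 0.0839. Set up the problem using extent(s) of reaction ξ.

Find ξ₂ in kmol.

ξ₂ = 61 kmol

Yield of E: 2ξ₁ / 575 = 0.0839 → ξ₁ = 24.12 kmol.
Conversion of B: 2ξ₁ + 2ξ₂ = 0.296 × 575 = 170.2 → ξ₂ = 60.98 kmol.
Outlet amounts (n = n₀ + Σ ν·ξ):
  B: 575 − 2(24.12) − 2(60.98) = 404.8
  C: 1510 − 1(24.12) − 1(60.98) = 1425
  E: 0 + 2(24.12) = 48.24
  F: 0 + 1(60.98) = 60.98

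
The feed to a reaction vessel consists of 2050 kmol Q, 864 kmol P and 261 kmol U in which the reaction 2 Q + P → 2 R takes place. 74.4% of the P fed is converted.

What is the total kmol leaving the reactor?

P reacted = 0.744 × 864 = 642.8 kmol; ν_P = −1, so ξ = 642.8/1 = 642.8 kmol.
Outlet amounts (n = n₀ + ν ξ):
  Q: 2050 − 2(642.8) = 764.4
  P: 864 − 1(642.8) = 221.2
  R: 0 + 2(642.8) = 1286
  U: 261 (inert)
Total out = 764.4 + 221.2 + 1286 + 261 = 2532 kmol.

2530 kmol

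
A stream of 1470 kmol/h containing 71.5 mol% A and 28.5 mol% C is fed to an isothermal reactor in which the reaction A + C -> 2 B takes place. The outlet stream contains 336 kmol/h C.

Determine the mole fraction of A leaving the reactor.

0.659

For C: n = n₀ − 1ξ → 336 = 418.9 − 1ξ, giving ξ = 82.95 kmol/h.
Outlet amounts (n = n₀ + ν ξ):
  A: 1051 − 1(82.95) = 968.1
  C: 418.9 − 1(82.95) = 336
  B: 0 + 2(82.95) = 165.9
Total out = 1470 kmol/h; y_A = 968.1 / 1470 = 0.6586.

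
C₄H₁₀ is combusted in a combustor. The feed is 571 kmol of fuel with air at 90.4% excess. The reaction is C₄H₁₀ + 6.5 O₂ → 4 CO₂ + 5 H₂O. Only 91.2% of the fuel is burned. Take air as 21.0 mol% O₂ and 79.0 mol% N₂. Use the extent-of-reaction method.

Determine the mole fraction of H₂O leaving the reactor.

0.0744

Stoichiometric O₂ = 6.5 × 571 = 3712 kmol; O₂ fed = 3712 × 1.904 = 7067 kmol.
N₂ fed = 7067 × 79/21 = 26580 kmol.
Fuel reacted = 0.912 × 571 → ξ = 520.8 kmol.
Outlet (n = n₀ + ν ξ):
  C₄H₁₀: 571 − 1(520.8) = 50.25
  O₂: 7067 − 6.5(520.8) = 3682
  N₂: 26580 (inert)
  CO₂: 0 + 4(520.8) = 2083
  H₂O: 0 + 5(520.8) = 2604
Total out = 35000 kmol; y_H₂O = 2604 / 35000 = 0.07439.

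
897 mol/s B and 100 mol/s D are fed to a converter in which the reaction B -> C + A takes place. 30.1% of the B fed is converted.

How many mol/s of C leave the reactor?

270 mol/s

B reacted = 0.301 × 897 = 270 mol/s; ν_B = −1, so ξ = 270/1 = 270 mol/s.
Outlet amounts (n = n₀ + ν ξ):
  B: 897 − 1(270) = 627
  C: 0 + 1(270) = 270
  A: 0 + 1(270) = 270
  D: 100 (inert)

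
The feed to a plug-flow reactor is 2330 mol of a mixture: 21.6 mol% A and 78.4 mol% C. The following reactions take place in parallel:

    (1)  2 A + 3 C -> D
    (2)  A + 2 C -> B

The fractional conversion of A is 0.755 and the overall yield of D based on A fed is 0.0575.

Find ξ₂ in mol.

Yield of D: 1ξ₁ / 503.3 = 0.0575 → ξ₁ = 28.94 mol.
Conversion of A: 2ξ₁ + 1ξ₂ = 0.755 × 503.3 = 380 → ξ₂ = 322.1 mol.
Outlet amounts (n = n₀ + Σ ν·ξ):
  A: 503.3 − 2(28.94) − 1(322.1) = 123.3
  C: 1827 − 3(28.94) − 2(322.1) = 1096
  D: 0 + 1(28.94) = 28.94
  B: 0 + 1(322.1) = 322.1

ξ₂ = 322 mol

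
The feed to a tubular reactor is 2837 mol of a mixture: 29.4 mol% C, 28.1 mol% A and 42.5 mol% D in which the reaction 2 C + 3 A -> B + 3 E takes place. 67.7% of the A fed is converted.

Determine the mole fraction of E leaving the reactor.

0.203

A reacted = 0.677 × 797.2 = 539.7 mol; ν_A = −3, so ξ = 539.7/3 = 179.9 mol.
Outlet amounts (n = n₀ + ν ξ):
  C: 834.1 − 2(179.9) = 474.3
  A: 797.2 − 3(179.9) = 257.5
  B: 0 + 1(179.9) = 179.9
  E: 0 + 3(179.9) = 539.7
  D: 1206 (inert)
Total out = 2657 mol; y_E = 539.7 / 2657 = 0.2031.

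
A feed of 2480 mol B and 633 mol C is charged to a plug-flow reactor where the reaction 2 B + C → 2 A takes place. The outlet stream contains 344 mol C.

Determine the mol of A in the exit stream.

For C: n = n₀ − 1ξ → 344 = 633 − 1ξ, giving ξ = 289 mol.
Outlet amounts (n = n₀ + ν ξ):
  B: 2480 − 2(289) = 1902
  C: 633 − 1(289) = 344
  A: 0 + 2(289) = 578

578 mol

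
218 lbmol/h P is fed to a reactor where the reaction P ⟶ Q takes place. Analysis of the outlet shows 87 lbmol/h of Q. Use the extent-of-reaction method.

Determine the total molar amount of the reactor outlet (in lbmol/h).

218 lbmol/h

For Q: n = n₀ + 1ξ → 87 = 0 + 1ξ, giving ξ = 87 lbmol/h.
Outlet amounts (n = n₀ + ν ξ):
  P: 218 − 1(87) = 131
  Q: 0 + 1(87) = 87
Total out = 131 + 87 = 218 lbmol/h.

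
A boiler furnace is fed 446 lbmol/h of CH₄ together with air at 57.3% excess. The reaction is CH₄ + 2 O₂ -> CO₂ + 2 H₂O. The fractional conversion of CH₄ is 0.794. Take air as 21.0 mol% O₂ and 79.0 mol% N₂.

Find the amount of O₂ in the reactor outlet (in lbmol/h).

695 lbmol/h

Stoichiometric O₂ = 2 × 446 = 892 lbmol/h; O₂ fed = 892 × 1.573 = 1403 lbmol/h.
N₂ fed = 1403 × 79/21 = 5278 lbmol/h.
Fuel reacted = 0.794 × 446 → ξ = 354.1 lbmol/h.
Outlet (n = n₀ + ν ξ):
  CH₄: 446 − 1(354.1) = 91.88
  O₂: 1403 − 2(354.1) = 694.9
  N₂: 5278 (inert)
  CO₂: 0 + 1(354.1) = 354.1
  H₂O: 0 + 2(354.1) = 708.2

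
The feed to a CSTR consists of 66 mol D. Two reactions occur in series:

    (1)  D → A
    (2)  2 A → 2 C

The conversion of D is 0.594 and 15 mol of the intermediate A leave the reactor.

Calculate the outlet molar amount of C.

24.2 mol

Conversion of D: D consumed = 1ξ₁ = 0.594 × 66 → ξ₁ = 39.2 mol.
A balance: n_A = 0 + 1ξ₁ − 2ξ₂ = 15 → ξ₂ = (1·39.2 − 15)/2 = 12.1 mol.
Outlet amounts (n = n₀ + Σ ν·ξ):
  D: 66 − 1(39.2) = 26.8
  A: 0 + 1(39.2) − 2(12.1) = 15
  C: 0 + 2(12.1) = 24.2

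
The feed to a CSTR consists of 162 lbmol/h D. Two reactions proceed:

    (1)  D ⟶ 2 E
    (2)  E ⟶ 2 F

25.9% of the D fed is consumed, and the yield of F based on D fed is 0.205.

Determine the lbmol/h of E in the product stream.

Conversion of D: D consumed = 1ξ₁ = 0.259 × 162 → ξ₁ = 41.96 lbmol/h.
Yield of F: 2ξ₂ / 162 = 0.205 → ξ₂ = 16.61 lbmol/h.
Outlet amounts (n = n₀ + Σ ν·ξ):
  D: 162 − 1(41.96) = 120
  E: 0 + 2(41.96) − 1(16.61) = 67.31
  F: 0 + 2(16.61) = 33.21

67.3 lbmol/h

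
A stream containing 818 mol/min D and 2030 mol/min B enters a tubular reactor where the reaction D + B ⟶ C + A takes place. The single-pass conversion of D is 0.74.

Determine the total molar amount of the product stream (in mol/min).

D reacted = 0.74 × 818 = 605.3 mol/min; ν_D = −1, so ξ = 605.3/1 = 605.3 mol/min.
Outlet amounts (n = n₀ + ν ξ):
  D: 818 − 1(605.3) = 212.7
  B: 2030 − 1(605.3) = 1425
  C: 0 + 1(605.3) = 605.3
  A: 0 + 1(605.3) = 605.3
Total out = 212.7 + 1425 + 605.3 + 605.3 = 2848 mol/min.

2850 mol/min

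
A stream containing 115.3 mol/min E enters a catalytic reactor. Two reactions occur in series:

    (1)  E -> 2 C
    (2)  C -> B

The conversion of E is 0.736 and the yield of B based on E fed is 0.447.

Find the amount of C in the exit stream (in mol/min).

118 mol/min

Conversion of E: E consumed = 1ξ₁ = 0.736 × 115.3 → ξ₁ = 84.86 mol/min.
Yield of B: 1ξ₂ / 115.3 = 0.447 → ξ₂ = 51.54 mol/min.
Outlet amounts (n = n₀ + Σ ν·ξ):
  E: 115.3 − 1(84.86) = 30.44
  C: 0 + 2(84.86) − 1(51.54) = 118.2
  B: 0 + 1(51.54) = 51.54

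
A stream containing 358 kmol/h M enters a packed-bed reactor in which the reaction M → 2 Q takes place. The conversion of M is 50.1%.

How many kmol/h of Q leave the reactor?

359 kmol/h

M reacted = 0.501 × 358 = 179.4 kmol/h; ν_M = −1, so ξ = 179.4/1 = 179.4 kmol/h.
Outlet amounts (n = n₀ + ν ξ):
  M: 358 − 1(179.4) = 178.6
  Q: 0 + 2(179.4) = 358.7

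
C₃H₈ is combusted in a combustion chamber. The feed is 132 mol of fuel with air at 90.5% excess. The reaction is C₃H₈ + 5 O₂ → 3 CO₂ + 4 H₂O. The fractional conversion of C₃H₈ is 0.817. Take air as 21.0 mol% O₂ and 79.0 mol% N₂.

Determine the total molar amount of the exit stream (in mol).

Stoichiometric O₂ = 5 × 132 = 660 mol; O₂ fed = 660 × 1.905 = 1257 mol.
N₂ fed = 1257 × 79/21 = 4730 mol.
Fuel reacted = 0.817 × 132 → ξ = 107.8 mol.
Outlet (n = n₀ + ν ξ):
  C₃H₈: 132 − 1(107.8) = 24.16
  O₂: 1257 − 5(107.8) = 718.1
  N₂: 4730 (inert)
  CO₂: 0 + 3(107.8) = 323.5
  H₂O: 0 + 4(107.8) = 431.4
Total out = 24.16 + 718.1 + 4730 + 323.5 + 431.4 = 6227 mol.

6230 mol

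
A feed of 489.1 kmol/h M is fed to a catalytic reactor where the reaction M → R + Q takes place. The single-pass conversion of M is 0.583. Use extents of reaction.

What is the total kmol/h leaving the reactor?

M reacted = 0.583 × 489.1 = 285.1 kmol/h; ν_M = −1, so ξ = 285.1/1 = 285.1 kmol/h.
Outlet amounts (n = n₀ + ν ξ):
  M: 489.1 − 1(285.1) = 204
  R: 0 + 1(285.1) = 285.1
  Q: 0 + 1(285.1) = 285.1
Total out = 204 + 285.1 + 285.1 = 774.2 kmol/h.

774 kmol/h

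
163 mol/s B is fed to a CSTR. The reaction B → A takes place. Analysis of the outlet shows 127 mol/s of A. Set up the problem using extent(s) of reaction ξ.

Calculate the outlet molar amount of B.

36 mol/s

For A: n = n₀ + 1ξ → 127 = 0 + 1ξ, giving ξ = 127 mol/s.
Outlet amounts (n = n₀ + ν ξ):
  B: 163 − 1(127) = 36
  A: 0 + 1(127) = 127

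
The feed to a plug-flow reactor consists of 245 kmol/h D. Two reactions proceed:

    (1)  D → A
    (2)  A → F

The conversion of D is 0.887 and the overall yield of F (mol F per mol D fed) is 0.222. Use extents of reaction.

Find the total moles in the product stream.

245 kmol/h

Conversion of D: D consumed = 1ξ₁ = 0.887 × 245 → ξ₁ = 217.3 kmol/h.
Yield of F: 1ξ₂ / 245 = 0.222 → ξ₂ = 54.39 kmol/h.
Outlet amounts (n = n₀ + Σ ν·ξ):
  D: 245 − 1(217.3) = 27.69
  A: 0 + 1(217.3) − 1(54.39) = 162.9
  F: 0 + 1(54.39) = 54.39
Total out = 27.69 + 162.9 + 54.39 = 245 kmol/h.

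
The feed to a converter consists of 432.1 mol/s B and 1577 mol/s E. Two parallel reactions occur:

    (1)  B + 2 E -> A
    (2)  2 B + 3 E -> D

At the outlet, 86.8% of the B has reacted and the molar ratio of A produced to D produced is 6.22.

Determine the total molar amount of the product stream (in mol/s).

Conversion of B: B consumed = 0.868 × 432.1 = 375.1 mol/s = 1ξ₁ + 2ξ₂.
Selectivity: 1ξ₁ / (1ξ₂) = 6.22 → ξ₁ = 6.22 ξ₂.
Substitute: (1·6.22 + 2) ξ₂ = 375.1 → ξ₂ = 45.63 mol/s, ξ₁ = 283.8 mol/s.
Outlet amounts (n = n₀ + Σ ν·ξ):
  B: 432.1 − 1(283.8) − 2(45.63) = 57.04
  E: 1577 − 2(283.8) − 3(45.63) = 872.5
  A: 0 + 1(283.8) = 283.8
  D: 0 + 1(45.63) = 45.63
Total out = 57.04 + 872.5 + 283.8 + 45.63 = 1259 mol/s.

1260 mol/s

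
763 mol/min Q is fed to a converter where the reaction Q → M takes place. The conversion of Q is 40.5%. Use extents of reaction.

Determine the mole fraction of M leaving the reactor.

Q reacted = 0.405 × 763 = 309 mol/min; ν_Q = −1, so ξ = 309/1 = 309 mol/min.
Outlet amounts (n = n₀ + ν ξ):
  Q: 763 − 1(309) = 454
  M: 0 + 1(309) = 309
Total out = 763 mol/min; y_M = 309 / 763 = 0.405.

0.405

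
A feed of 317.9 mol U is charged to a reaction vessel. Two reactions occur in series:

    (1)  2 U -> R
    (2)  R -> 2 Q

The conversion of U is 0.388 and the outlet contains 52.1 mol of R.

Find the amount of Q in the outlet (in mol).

19.1 mol

Conversion of U: U consumed = 2ξ₁ = 0.388 × 317.9 → ξ₁ = 61.67 mol.
R balance: n_R = 0 + 1ξ₁ − 1ξ₂ = 52.1 → ξ₂ = (1·61.67 − 52.1)/1 = 9.573 mol.
Outlet amounts (n = n₀ + Σ ν·ξ):
  U: 317.9 − 2(61.67) = 194.6
  R: 0 + 1(61.67) − 1(9.573) = 52.1
  Q: 0 + 2(9.573) = 19.15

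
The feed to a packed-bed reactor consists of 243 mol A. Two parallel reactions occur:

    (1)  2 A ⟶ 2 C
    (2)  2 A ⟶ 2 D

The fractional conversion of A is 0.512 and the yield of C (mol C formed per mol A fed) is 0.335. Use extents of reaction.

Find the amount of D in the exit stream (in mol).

43 mol

Yield of C: 2ξ₁ / 243 = 0.335 → ξ₁ = 40.7 mol.
Conversion of A: 2ξ₁ + 2ξ₂ = 0.512 × 243 = 124.4 → ξ₂ = 21.51 mol.
Outlet amounts (n = n₀ + Σ ν·ξ):
  A: 243 − 2(40.7) − 2(21.51) = 118.6
  C: 0 + 2(40.7) = 81.41
  D: 0 + 2(21.51) = 43.01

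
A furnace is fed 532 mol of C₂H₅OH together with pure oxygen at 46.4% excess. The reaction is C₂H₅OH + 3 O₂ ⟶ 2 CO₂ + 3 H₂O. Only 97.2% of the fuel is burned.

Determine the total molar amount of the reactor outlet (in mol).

Stoichiometric O₂ = 3 × 532 = 1596 mol; O₂ fed = 1596 × 1.464 = 2337 mol.
Fuel reacted = 0.972 × 532 → ξ = 517.1 mol.
Outlet (n = n₀ + ν ξ):
  C₂H₅OH: 532 − 1(517.1) = 14.9
  O₂: 2337 − 3(517.1) = 785.2
  CO₂: 0 + 2(517.1) = 1034
  H₂O: 0 + 3(517.1) = 1551
Total out = 14.9 + 785.2 + 1034 + 1551 = 3386 mol.

3390 mol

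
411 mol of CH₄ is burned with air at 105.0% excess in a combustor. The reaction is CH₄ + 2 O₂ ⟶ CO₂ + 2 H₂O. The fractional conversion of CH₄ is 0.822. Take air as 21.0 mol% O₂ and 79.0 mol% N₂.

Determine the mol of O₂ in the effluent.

Stoichiometric O₂ = 2 × 411 = 822 mol; O₂ fed = 822 × 2.050 = 1685 mol.
N₂ fed = 1685 × 79/21 = 6339 mol.
Fuel reacted = 0.822 × 411 → ξ = 337.8 mol.
Outlet (n = n₀ + ν ξ):
  CH₄: 411 − 1(337.8) = 73.16
  O₂: 1685 − 2(337.8) = 1009
  N₂: 6339 (inert)
  CO₂: 0 + 1(337.8) = 337.8
  H₂O: 0 + 2(337.8) = 675.7

1010 mol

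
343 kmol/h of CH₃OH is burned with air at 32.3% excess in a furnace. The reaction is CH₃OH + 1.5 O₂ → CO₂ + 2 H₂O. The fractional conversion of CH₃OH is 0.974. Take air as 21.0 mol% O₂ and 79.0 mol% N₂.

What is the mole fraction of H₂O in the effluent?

0.178

Stoichiometric O₂ = 1.5 × 343 = 514.5 kmol/h; O₂ fed = 514.5 × 1.323 = 680.7 kmol/h.
N₂ fed = 680.7 × 79/21 = 2561 kmol/h.
Fuel reacted = 0.974 × 343 → ξ = 334.1 kmol/h.
Outlet (n = n₀ + ν ξ):
  CH₃OH: 343 − 1(334.1) = 8.918
  O₂: 680.7 − 1.5(334.1) = 179.6
  N₂: 2561 (inert)
  CO₂: 0 + 1(334.1) = 334.1
  H₂O: 0 + 2(334.1) = 668.2
Total out = 3751 kmol/h; y_H₂O = 668.2 / 3751 = 0.1781.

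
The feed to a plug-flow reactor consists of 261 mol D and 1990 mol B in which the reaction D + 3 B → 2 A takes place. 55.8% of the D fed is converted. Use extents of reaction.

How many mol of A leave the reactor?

291 mol

D reacted = 0.558 × 261 = 145.6 mol; ν_D = −1, so ξ = 145.6/1 = 145.6 mol.
Outlet amounts (n = n₀ + ν ξ):
  D: 261 − 1(145.6) = 115.4
  B: 1990 − 3(145.6) = 1553
  A: 0 + 2(145.6) = 291.3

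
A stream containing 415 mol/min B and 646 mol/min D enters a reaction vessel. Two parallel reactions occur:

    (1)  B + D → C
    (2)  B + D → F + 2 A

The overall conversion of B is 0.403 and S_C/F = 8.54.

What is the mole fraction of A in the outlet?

Conversion of B: B consumed = 0.403 × 415 = 167.2 mol/min = 1ξ₁ + 1ξ₂.
Selectivity: 1ξ₁ / (1ξ₂) = 8.54 → ξ₁ = 8.54 ξ₂.
Substitute: (1·8.54 + 1) ξ₂ = 167.2 → ξ₂ = 17.53 mol/min, ξ₁ = 149.7 mol/min.
Outlet amounts (n = n₀ + Σ ν·ξ):
  B: 415 − 1(149.7) − 1(17.53) = 247.8
  D: 646 − 1(149.7) − 1(17.53) = 478.8
  C: 0 + 1(149.7) = 149.7
  F: 0 + 1(17.53) = 17.53
  A: 0 + 2(17.53) = 35.06
Total out = 928.8 mol/min; y_A = 35.06 / 928.8 = 0.03775.

0.0377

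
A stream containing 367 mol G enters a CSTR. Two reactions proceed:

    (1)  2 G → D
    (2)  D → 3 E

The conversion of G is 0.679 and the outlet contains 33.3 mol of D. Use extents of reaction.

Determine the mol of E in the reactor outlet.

274 mol

Conversion of G: G consumed = 2ξ₁ = 0.679 × 367 → ξ₁ = 124.6 mol.
D balance: n_D = 0 + 1ξ₁ − 1ξ₂ = 33.3 → ξ₂ = (1·124.6 − 33.3)/1 = 91.3 mol.
Outlet amounts (n = n₀ + Σ ν·ξ):
  G: 367 − 2(124.6) = 117.8
  D: 0 + 1(124.6) − 1(91.3) = 33.3
  E: 0 + 3(91.3) = 273.9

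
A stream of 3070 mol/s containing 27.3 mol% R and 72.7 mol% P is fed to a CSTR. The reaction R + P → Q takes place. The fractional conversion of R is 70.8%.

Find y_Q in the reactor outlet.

R reacted = 0.708 × 838.1 = 593.4 mol/s; ν_R = −1, so ξ = 593.4/1 = 593.4 mol/s.
Outlet amounts (n = n₀ + ν ξ):
  R: 838.1 − 1(593.4) = 244.7
  P: 2232 − 1(593.4) = 1639
  Q: 0 + 1(593.4) = 593.4
Total out = 2477 mol/s; y_Q = 593.4 / 2477 = 0.2396.

0.24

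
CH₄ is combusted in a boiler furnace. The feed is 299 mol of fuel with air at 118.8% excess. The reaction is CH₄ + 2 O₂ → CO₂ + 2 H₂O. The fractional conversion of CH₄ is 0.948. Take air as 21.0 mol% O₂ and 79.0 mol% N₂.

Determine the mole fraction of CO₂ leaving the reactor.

0.0434

Stoichiometric O₂ = 2 × 299 = 598 mol; O₂ fed = 598 × 2.188 = 1308 mol.
N₂ fed = 1308 × 79/21 = 4922 mol.
Fuel reacted = 0.948 × 299 → ξ = 283.5 mol.
Outlet (n = n₀ + ν ξ):
  CH₄: 299 − 1(283.5) = 15.55
  O₂: 1308 − 2(283.5) = 741.5
  N₂: 4922 (inert)
  CO₂: 0 + 1(283.5) = 283.5
  H₂O: 0 + 2(283.5) = 566.9
Total out = 6530 mol; y_CO₂ = 283.5 / 6530 = 0.04341.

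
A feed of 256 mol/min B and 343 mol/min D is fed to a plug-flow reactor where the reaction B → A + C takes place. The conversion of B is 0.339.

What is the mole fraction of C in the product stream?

0.127

B reacted = 0.339 × 256 = 86.78 mol/min; ν_B = −1, so ξ = 86.78/1 = 86.78 mol/min.
Outlet amounts (n = n₀ + ν ξ):
  B: 256 − 1(86.78) = 169.2
  A: 0 + 1(86.78) = 86.78
  C: 0 + 1(86.78) = 86.78
  D: 343 (inert)
Total out = 685.8 mol/min; y_C = 86.78 / 685.8 = 0.1265.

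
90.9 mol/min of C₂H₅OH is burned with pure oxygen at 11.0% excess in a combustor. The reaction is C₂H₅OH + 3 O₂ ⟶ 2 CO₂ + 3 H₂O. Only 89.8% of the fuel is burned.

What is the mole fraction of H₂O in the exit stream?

Stoichiometric O₂ = 3 × 90.9 = 272.7 mol/min; O₂ fed = 272.7 × 1.110 = 302.7 mol/min.
Fuel reacted = 0.898 × 90.9 → ξ = 81.63 mol/min.
Outlet (n = n₀ + ν ξ):
  C₂H₅OH: 90.9 − 1(81.63) = 9.272
  O₂: 302.7 − 3(81.63) = 57.81
  CO₂: 0 + 2(81.63) = 163.3
  H₂O: 0 + 3(81.63) = 244.9
Total out = 475.2 mol/min; y_H₂O = 244.9 / 475.2 = 0.5153.

0.515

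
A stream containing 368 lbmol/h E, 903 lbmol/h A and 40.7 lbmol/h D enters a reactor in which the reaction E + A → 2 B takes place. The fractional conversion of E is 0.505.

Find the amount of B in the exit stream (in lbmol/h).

372 lbmol/h

E reacted = 0.505 × 368 = 185.8 lbmol/h; ν_E = −1, so ξ = 185.8/1 = 185.8 lbmol/h.
Outlet amounts (n = n₀ + ν ξ):
  E: 368 − 1(185.8) = 182.2
  A: 903 − 1(185.8) = 717.2
  B: 0 + 2(185.8) = 371.7
  D: 40.7 (inert)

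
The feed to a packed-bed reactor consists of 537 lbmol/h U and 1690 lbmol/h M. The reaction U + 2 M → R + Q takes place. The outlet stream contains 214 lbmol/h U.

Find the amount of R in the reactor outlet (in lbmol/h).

323 lbmol/h

For U: n = n₀ − 1ξ → 214 = 537 − 1ξ, giving ξ = 323 lbmol/h.
Outlet amounts (n = n₀ + ν ξ):
  U: 537 − 1(323) = 214
  M: 1690 − 2(323) = 1044
  R: 0 + 1(323) = 323
  Q: 0 + 1(323) = 323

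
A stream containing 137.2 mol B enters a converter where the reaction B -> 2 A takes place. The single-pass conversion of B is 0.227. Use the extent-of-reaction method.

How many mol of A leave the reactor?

62.3 mol

B reacted = 0.227 × 137.2 = 31.14 mol; ν_B = −1, so ξ = 31.14/1 = 31.14 mol.
Outlet amounts (n = n₀ + ν ξ):
  B: 137.2 − 1(31.14) = 106.1
  A: 0 + 2(31.14) = 62.29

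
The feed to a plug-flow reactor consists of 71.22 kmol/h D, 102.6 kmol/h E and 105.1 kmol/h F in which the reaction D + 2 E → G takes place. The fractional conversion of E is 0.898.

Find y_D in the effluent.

E reacted = 0.898 × 102.6 = 92.13 kmol/h; ν_E = −2, so ξ = 92.13/2 = 46.07 kmol/h.
Outlet amounts (n = n₀ + ν ξ):
  D: 71.22 − 1(46.07) = 25.15
  E: 102.6 − 2(46.07) = 10.47
  G: 0 + 1(46.07) = 46.07
  F: 105.1 (inert)
Total out = 186.8 kmol/h; y_D = 25.15 / 186.8 = 0.1347.

0.135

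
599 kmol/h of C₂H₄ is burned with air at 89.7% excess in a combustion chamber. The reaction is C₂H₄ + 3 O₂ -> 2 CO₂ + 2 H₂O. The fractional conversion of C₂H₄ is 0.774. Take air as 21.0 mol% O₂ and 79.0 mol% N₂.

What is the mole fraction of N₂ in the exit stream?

0.762

Stoichiometric O₂ = 3 × 599 = 1797 kmol/h; O₂ fed = 1797 × 1.897 = 3409 kmol/h.
N₂ fed = 3409 × 79/21 = 12820 kmol/h.
Fuel reacted = 0.774 × 599 → ξ = 463.6 kmol/h.
Outlet (n = n₀ + ν ξ):
  C₂H₄: 599 − 1(463.6) = 135.4
  O₂: 3409 − 3(463.6) = 2018
  N₂: 12820 (inert)
  CO₂: 0 + 2(463.6) = 927.3
  H₂O: 0 + 2(463.6) = 927.3
Total out = 16830 kmol/h; y_N₂ = 12820 / 16830 = 0.7619.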